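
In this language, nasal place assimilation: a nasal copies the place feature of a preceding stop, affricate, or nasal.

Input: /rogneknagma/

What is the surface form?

/n/ after /g/ (velar) → [ŋ]
/n/ after /k/ (velar) → [ŋ]
/m/ after /g/ (velar) → [ŋ]

[rogŋekŋagŋa]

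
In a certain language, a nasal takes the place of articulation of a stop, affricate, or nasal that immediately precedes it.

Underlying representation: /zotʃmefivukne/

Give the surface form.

/m/ after /tʃ/ (palatal) → [ɲ]
/n/ after /k/ (velar) → [ŋ]

[zotʃɲefivukŋe]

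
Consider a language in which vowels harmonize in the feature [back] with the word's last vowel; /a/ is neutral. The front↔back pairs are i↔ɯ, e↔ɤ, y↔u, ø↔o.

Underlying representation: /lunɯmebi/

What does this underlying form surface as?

/u/ harmonizes with /i/ ([-back]) → [y]
/ɯ/ harmonizes with /i/ ([-back]) → [i]

[lynimebi]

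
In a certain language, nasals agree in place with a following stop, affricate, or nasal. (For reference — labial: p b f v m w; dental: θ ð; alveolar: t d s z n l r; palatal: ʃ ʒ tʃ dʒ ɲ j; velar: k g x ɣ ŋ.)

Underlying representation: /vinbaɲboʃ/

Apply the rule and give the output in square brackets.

/n/ before /b/ (labial) → [m]
/ɲ/ before /b/ (labial) → [m]

[vimbamboʃ]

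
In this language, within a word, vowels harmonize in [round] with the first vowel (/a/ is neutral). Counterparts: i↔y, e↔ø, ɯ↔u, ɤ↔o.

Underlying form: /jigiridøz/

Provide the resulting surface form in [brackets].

[jigiridez]

/ø/ harmonizes with /i/ ([-round]) → [e]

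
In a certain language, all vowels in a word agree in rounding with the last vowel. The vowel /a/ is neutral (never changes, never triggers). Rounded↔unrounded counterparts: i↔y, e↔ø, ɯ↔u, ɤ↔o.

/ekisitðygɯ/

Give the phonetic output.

/y/ harmonizes with /ɯ/ ([-round]) → [i]

[ekisitðigɯ]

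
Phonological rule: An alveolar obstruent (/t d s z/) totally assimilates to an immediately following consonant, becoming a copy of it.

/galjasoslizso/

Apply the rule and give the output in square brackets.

/s/ before /l/ → [l] (total assimilation)
/z/ before /s/ → [s] (total assimilation)

[galjasollisso]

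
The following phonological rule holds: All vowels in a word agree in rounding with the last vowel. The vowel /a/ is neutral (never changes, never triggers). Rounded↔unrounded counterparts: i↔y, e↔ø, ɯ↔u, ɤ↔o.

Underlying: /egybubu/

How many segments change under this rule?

/e/ harmonizes with /u/ ([+round]) → [ø]
1 segment changes.

1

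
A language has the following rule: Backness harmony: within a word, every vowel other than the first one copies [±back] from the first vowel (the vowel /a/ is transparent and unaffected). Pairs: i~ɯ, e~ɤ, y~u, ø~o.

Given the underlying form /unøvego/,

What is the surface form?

/ø/ harmonizes with /u/ ([+back]) → [o]
/e/ harmonizes with /u/ ([+back]) → [ɤ]

[unovɤgo]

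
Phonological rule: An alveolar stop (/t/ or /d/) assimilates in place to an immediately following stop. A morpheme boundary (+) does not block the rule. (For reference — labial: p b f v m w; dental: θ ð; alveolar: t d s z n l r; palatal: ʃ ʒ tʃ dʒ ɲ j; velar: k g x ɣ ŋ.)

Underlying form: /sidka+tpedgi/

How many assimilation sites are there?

/d/ before /k/ (velar) → [g]
/t/ before /p/ (labial) → [p]
/d/ before /g/ (velar) → [g]
3 segments change.

3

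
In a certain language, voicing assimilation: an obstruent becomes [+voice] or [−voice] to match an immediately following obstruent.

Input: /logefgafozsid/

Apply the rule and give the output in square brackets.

[logevgafossid]

/f/ before /g/ (voiced) → [v]
/z/ before /s/ (voiceless) → [s]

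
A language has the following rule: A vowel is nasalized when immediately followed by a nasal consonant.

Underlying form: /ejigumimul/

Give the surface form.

[ejigũmĩmul]

/u/ before nasal /m/ → [ũ]
/i/ before nasal /m/ → [ĩ]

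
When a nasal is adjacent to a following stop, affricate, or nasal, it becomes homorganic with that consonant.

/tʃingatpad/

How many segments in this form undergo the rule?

/n/ before /g/ (velar) → [ŋ]
1 segment changes.

1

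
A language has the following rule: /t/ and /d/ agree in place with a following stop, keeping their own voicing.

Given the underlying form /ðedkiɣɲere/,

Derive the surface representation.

[ðegkiɣɲere]

/d/ before /k/ (velar) → [g]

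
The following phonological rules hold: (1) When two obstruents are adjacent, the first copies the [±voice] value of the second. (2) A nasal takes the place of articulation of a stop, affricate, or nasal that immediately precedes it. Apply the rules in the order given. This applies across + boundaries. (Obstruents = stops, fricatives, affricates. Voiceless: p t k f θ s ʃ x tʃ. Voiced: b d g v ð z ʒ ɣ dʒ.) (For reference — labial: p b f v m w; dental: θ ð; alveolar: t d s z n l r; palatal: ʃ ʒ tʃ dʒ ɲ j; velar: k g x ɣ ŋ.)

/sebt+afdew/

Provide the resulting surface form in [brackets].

[sept+avdew]

Rule 1: /b/ before /t/ (voiceless) → [p]
Rule 1: /f/ before /d/ (voiced) → [v]
After rule 1: sept+avdew
Rule 2: no segment meets the rule's conditions; no change.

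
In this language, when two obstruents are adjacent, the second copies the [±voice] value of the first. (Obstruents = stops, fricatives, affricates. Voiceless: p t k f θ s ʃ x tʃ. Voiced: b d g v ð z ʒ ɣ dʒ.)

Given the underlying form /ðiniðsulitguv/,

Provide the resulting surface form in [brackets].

[ðiniðzulitkuv]

/s/ after /ð/ (voiced) → [z]
/g/ after /t/ (voiceless) → [k]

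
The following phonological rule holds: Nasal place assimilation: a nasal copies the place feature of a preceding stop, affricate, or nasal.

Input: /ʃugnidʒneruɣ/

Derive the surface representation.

[ʃugŋidʒɲeruɣ]

/n/ after /g/ (velar) → [ŋ]
/n/ after /dʒ/ (palatal) → [ɲ]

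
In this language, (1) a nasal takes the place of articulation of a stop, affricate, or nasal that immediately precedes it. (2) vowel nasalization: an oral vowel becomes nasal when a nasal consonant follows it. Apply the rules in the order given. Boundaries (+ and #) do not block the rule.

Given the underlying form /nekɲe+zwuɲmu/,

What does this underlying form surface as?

Rule 1: /ɲ/ after /k/ (velar) → [ŋ]
Rule 1: /m/ after /ɲ/ (palatal) → [ɲ]
After rule 1: nekŋe+zwuɲɲu
Rule 2: /u/ before nasal /ɲ/ → [ũ]

[nekŋe+zwũɲɲu]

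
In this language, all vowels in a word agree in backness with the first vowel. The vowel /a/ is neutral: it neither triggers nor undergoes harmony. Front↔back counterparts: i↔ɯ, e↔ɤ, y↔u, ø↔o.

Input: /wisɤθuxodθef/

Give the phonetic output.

[wiseθyxødθef]

/ɤ/ harmonizes with /i/ ([-back]) → [e]
/u/ harmonizes with /i/ ([-back]) → [y]
/o/ harmonizes with /i/ ([-back]) → [ø]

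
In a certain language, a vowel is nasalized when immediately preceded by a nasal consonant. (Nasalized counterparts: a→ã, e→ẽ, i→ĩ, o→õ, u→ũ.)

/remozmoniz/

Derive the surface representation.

/o/ after nasal /m/ → [õ]
/o/ after nasal /m/ → [õ]
/i/ after nasal /n/ → [ĩ]

[remõzmõnĩz]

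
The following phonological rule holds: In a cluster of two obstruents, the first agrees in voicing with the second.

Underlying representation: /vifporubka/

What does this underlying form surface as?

[vifporupka]

/b/ before /k/ (voiceless) → [p]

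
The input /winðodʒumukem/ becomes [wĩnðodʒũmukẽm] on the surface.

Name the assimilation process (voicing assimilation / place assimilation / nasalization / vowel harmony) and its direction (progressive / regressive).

/i/→[ĩ] /u/→[ũ] /e/→[ẽ].
Each target copies a feature from the following segment, so the direction is regressive.

nasalization, regressive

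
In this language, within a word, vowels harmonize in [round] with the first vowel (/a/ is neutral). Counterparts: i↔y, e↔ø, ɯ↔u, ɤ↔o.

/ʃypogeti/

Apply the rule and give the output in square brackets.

/e/ harmonizes with /y/ ([+round]) → [ø]
/i/ harmonizes with /y/ ([+round]) → [y]

[ʃypogøty]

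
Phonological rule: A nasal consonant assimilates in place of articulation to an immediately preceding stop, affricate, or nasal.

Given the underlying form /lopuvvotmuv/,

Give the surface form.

/m/ after /t/ (alveolar) → [n]

[lopuvvotnuv]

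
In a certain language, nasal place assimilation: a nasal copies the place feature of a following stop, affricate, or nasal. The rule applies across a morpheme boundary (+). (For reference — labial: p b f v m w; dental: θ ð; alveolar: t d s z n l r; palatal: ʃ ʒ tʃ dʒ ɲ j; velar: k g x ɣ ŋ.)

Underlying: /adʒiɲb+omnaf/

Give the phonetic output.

/ɲ/ before /b/ (labial) → [m]
/m/ before /n/ (alveolar) → [n]

[adʒimb+onnaf]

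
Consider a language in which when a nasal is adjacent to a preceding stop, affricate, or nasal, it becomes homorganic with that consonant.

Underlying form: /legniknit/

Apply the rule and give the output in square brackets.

[legŋikŋit]

/n/ after /g/ (velar) → [ŋ]
/n/ after /k/ (velar) → [ŋ]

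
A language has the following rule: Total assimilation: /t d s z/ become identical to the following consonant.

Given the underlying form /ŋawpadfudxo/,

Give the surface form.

[ŋawpaffuxxo]

/d/ before /f/ → [f] (total assimilation)
/d/ before /x/ → [x] (total assimilation)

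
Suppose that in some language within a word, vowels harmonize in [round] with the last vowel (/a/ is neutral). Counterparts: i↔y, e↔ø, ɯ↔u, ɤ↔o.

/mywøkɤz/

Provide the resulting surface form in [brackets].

/y/ harmonizes with /ɤ/ ([-round]) → [i]
/ø/ harmonizes with /ɤ/ ([-round]) → [e]

[miwekɤz]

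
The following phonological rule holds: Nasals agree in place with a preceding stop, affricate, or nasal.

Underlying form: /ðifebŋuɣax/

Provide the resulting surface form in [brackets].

/ŋ/ after /b/ (labial) → [m]

[ðifebmuɣax]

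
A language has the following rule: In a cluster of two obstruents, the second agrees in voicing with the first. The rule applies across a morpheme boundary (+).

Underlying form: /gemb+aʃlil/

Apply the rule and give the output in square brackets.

no segment meets the rule's conditions; no change.

[gemb+aʃlil]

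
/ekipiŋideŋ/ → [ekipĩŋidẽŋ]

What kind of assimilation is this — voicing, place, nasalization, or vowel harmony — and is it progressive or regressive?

nasalization, regressive

/i/→[ĩ] /e/→[ẽ].
Each target copies a feature from the following segment, so the direction is regressive.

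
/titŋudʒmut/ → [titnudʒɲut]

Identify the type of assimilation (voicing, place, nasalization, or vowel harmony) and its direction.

/ŋ/→[n] /m/→[ɲ].
Each target copies a feature from the preceding segment, so the direction is progressive.

place assimilation, progressive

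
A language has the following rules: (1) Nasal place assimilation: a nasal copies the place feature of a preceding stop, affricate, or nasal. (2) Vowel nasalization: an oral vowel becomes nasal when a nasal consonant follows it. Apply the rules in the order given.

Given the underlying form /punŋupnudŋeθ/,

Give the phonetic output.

[pũnnupmudneθ]

Rule 1: /ŋ/ after /n/ (alveolar) → [n]
Rule 1: /n/ after /p/ (labial) → [m]
Rule 1: /ŋ/ after /d/ (alveolar) → [n]
After rule 1: punnupmudneθ
Rule 2: /u/ before nasal /n/ → [ũ]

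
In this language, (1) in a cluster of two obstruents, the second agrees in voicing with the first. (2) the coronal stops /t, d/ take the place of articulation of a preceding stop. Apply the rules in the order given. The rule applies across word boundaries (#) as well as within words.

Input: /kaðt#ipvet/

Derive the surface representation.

[kaðd#ipfet]

Rule 1: /t/ after /ð/ (voiced) → [d]
Rule 1: /v/ after /p/ (voiceless) → [f]
After rule 1: kaðd#ipfet
Rule 2: no segment meets the rule's conditions; no change.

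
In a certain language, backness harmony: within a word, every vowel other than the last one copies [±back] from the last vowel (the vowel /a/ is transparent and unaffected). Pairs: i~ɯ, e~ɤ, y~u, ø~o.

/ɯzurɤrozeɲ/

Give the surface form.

[izyrerøzeɲ]

/ɯ/ harmonizes with /e/ ([-back]) → [i]
/u/ harmonizes with /e/ ([-back]) → [y]
/ɤ/ harmonizes with /e/ ([-back]) → [e]
/o/ harmonizes with /e/ ([-back]) → [ø]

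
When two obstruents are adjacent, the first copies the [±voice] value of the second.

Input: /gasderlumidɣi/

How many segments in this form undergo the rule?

1

/s/ before /d/ (voiced) → [z]
1 segment changes.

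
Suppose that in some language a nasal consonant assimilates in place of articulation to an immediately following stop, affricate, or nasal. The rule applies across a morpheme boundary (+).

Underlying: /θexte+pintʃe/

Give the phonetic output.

[θexte+piɲtʃe]

/n/ before /tʃ/ (palatal) → [ɲ]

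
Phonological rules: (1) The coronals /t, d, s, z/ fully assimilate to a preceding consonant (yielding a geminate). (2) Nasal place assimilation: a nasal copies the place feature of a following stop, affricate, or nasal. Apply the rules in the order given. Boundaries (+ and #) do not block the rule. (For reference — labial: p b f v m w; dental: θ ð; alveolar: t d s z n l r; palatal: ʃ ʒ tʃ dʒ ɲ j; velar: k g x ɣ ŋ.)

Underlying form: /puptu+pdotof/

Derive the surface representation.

[puppu+ppotof]

Rule 1: /t/ after /p/ → [p] (total assimilation)
Rule 1: /d/ after /p/ → [p] (total assimilation)
After rule 1: puppu+ppotof
Rule 2: no segment meets the rule's conditions; no change.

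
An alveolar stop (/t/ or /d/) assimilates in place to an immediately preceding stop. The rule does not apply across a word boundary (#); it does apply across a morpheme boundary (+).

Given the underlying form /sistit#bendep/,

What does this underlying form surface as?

[sistit#bendep]

no segment meets the rule's conditions; no change.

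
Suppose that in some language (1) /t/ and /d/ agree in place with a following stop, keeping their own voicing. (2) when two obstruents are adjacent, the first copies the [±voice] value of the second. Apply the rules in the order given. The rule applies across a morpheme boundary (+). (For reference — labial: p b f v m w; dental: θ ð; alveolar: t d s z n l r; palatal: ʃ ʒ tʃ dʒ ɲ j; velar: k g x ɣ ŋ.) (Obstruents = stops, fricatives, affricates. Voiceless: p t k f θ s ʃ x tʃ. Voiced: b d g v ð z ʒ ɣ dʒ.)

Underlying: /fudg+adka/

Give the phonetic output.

[fugg+akka]

Rule 1: /d/ before /g/ (velar) → [g]
Rule 1: /d/ before /k/ (velar) → [g]
After rule 1: fugg+agka
Rule 2: /g/ before /k/ (voiceless) → [k]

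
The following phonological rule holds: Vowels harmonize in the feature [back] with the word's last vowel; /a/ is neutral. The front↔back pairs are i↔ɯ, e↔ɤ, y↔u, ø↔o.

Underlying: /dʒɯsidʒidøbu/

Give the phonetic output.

/i/ harmonizes with /u/ ([+back]) → [ɯ]
/i/ harmonizes with /u/ ([+back]) → [ɯ]
/ø/ harmonizes with /u/ ([+back]) → [o]

[dʒɯsɯdʒɯdobu]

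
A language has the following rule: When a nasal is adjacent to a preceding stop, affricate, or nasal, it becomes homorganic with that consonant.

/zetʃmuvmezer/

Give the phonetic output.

[zetʃɲuvmezer]

/m/ after /tʃ/ (palatal) → [ɲ]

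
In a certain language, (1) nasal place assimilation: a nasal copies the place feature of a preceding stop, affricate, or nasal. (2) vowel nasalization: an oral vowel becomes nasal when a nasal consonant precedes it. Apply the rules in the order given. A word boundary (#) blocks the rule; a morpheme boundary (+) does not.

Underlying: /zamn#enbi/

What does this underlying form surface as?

Rule 1: /n/ after /m/ (labial) → [m]
After rule 1: zamm#enbi
Rule 2: no segment meets the rule's conditions; no change.

[zamm#enbi]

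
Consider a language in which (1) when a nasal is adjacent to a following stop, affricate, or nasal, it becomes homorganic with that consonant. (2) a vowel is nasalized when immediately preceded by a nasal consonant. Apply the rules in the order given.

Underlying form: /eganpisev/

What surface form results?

Rule 1: /n/ before /p/ (labial) → [m]
After rule 1: egampisev
Rule 2: no segment meets the rule's conditions; no change.

[egampisev]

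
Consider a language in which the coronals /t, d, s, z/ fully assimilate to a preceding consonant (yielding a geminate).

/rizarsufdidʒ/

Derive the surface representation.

/s/ after /r/ → [r] (total assimilation)
/d/ after /f/ → [f] (total assimilation)

[rizarruffidʒ]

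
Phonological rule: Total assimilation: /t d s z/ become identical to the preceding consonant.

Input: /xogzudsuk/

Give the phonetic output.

[xoggudduk]

/z/ after /g/ → [g] (total assimilation)
/s/ after /d/ → [d] (total assimilation)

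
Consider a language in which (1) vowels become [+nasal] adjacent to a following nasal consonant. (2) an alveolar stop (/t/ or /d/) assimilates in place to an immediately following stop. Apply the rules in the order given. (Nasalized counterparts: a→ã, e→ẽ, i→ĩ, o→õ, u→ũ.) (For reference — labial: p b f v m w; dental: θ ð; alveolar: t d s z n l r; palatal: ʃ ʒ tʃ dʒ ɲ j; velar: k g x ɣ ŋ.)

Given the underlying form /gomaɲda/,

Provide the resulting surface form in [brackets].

[gõmãɲda]

Rule 1: /o/ before nasal /m/ → [õ]
Rule 1: /a/ before nasal /ɲ/ → [ã]
After rule 1: gõmãɲda
Rule 2: no segment meets the rule's conditions; no change.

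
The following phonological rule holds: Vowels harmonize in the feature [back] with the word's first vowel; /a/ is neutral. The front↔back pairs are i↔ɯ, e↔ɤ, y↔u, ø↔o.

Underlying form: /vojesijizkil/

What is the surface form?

[vojɤsɯjɯzkɯl]

/e/ harmonizes with /o/ ([+back]) → [ɤ]
/i/ harmonizes with /o/ ([+back]) → [ɯ]
/i/ harmonizes with /o/ ([+back]) → [ɯ]
/i/ harmonizes with /o/ ([+back]) → [ɯ]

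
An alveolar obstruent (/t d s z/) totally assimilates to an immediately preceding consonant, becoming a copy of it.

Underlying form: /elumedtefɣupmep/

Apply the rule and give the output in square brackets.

[elumeddefɣupmep]

/t/ after /d/ → [d] (total assimilation)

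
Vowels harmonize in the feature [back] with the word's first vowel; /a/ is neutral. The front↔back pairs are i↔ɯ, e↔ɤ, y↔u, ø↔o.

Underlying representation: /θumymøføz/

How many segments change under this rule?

/y/ harmonizes with /u/ ([+back]) → [u]
/ø/ harmonizes with /u/ ([+back]) → [o]
/ø/ harmonizes with /u/ ([+back]) → [o]
3 segments change.

3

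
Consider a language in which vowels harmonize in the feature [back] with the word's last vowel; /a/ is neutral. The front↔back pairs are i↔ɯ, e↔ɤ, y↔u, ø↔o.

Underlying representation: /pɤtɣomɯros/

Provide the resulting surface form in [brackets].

no segment meets the rule's conditions; no change.

[pɤtɣomɯros]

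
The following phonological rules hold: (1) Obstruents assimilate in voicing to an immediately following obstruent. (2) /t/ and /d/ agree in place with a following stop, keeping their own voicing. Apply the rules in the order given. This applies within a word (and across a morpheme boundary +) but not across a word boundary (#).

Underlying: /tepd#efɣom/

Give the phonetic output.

[tebd#evɣom]

Rule 1: /p/ before /d/ (voiced) → [b]
Rule 1: /f/ before /ɣ/ (voiced) → [v]
After rule 1: tebd#evɣom
Rule 2: no segment meets the rule's conditions; no change.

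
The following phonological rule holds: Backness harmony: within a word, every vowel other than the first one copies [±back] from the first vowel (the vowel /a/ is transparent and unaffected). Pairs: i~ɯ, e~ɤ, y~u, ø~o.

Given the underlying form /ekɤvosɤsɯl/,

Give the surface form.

[ekevøsesil]

/ɤ/ harmonizes with /e/ ([-back]) → [e]
/o/ harmonizes with /e/ ([-back]) → [ø]
/ɤ/ harmonizes with /e/ ([-back]) → [e]
/ɯ/ harmonizes with /e/ ([-back]) → [i]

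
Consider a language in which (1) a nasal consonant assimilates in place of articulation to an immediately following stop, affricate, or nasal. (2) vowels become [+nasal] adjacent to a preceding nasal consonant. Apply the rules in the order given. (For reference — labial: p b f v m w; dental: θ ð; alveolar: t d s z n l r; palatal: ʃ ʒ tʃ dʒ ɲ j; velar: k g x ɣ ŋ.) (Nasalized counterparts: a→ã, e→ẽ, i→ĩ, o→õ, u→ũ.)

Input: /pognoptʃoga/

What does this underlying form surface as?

Rule 1: no segment meets the rule's conditions; no change.
After rule 1: pognoptʃoga
Rule 2: /o/ after nasal /n/ → [õ]

[pognõptʃoga]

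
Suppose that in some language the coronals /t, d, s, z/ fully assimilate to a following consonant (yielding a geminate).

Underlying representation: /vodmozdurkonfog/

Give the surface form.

[vommoddurkonfog]

/d/ before /m/ → [m] (total assimilation)
/z/ before /d/ → [d] (total assimilation)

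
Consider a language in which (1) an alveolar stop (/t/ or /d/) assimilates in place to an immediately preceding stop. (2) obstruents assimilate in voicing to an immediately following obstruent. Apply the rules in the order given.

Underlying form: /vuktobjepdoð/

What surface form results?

[vukkobjebboð]

Rule 1: /t/ after /k/ (velar) → [k]
Rule 1: /d/ after /p/ (labial) → [b]
After rule 1: vukkobjepboð
Rule 2: /p/ before /b/ (voiced) → [b]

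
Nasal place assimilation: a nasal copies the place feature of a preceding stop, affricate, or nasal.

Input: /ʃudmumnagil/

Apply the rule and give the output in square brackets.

/m/ after /d/ (alveolar) → [n]
/n/ after /m/ (labial) → [m]

[ʃudnummagil]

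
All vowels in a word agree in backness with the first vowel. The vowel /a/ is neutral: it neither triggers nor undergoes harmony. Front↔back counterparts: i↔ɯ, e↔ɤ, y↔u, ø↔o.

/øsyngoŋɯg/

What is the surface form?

/o/ harmonizes with /ø/ ([-back]) → [ø]
/ɯ/ harmonizes with /ø/ ([-back]) → [i]

[øsyngøŋig]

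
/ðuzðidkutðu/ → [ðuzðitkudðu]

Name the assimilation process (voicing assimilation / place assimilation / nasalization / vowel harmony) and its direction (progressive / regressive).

/d/→[t] /t/→[d].
Each target copies a feature from the following segment, so the direction is regressive.

voicing assimilation, regressive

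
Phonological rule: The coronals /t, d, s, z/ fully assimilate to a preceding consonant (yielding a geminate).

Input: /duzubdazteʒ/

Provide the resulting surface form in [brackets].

[duzubbazzeʒ]

/d/ after /b/ → [b] (total assimilation)
/t/ after /z/ → [z] (total assimilation)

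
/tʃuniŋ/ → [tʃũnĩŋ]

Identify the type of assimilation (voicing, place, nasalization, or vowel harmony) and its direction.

/u/→[ũ] /i/→[ĩ].
Each target copies a feature from the following segment, so the direction is regressive.

nasalization, regressive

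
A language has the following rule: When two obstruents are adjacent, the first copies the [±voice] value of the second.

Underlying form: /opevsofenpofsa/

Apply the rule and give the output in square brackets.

[opefsofenpofsa]

/v/ before /s/ (voiceless) → [f]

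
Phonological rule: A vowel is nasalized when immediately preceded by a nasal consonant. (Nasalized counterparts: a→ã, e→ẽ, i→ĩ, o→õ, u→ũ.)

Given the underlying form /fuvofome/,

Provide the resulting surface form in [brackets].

/e/ after nasal /m/ → [ẽ]

[fuvofomẽ]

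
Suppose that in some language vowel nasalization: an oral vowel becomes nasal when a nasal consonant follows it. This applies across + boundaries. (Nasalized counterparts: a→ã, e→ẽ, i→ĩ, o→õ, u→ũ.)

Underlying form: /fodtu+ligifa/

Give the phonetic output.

no segment meets the rule's conditions; no change.

[fodtu+ligifa]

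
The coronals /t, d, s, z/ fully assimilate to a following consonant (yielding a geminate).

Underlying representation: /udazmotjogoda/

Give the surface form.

[udammojjogoda]

/z/ before /m/ → [m] (total assimilation)
/t/ before /j/ → [j] (total assimilation)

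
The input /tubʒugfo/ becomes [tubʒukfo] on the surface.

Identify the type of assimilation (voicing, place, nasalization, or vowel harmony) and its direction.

/g/→[k].
Each target copies a feature from the following segment, so the direction is regressive.

voicing assimilation, regressive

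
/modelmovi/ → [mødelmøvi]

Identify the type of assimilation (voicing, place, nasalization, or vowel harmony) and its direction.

vowel harmony, regressive

/o/→[ø] /o/→[ø].
Vowels agree with the last vowel, so the harmony is regressive.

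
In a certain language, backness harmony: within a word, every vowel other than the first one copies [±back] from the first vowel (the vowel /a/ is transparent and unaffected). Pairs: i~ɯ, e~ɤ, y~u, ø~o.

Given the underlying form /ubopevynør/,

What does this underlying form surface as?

[ubopɤvunor]

/e/ harmonizes with /u/ ([+back]) → [ɤ]
/y/ harmonizes with /u/ ([+back]) → [u]
/ø/ harmonizes with /u/ ([+back]) → [o]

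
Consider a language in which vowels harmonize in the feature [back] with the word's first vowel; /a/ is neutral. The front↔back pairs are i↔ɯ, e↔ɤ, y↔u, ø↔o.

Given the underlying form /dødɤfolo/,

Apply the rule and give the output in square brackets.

/ɤ/ harmonizes with /ø/ ([-back]) → [e]
/o/ harmonizes with /ø/ ([-back]) → [ø]
/o/ harmonizes with /ø/ ([-back]) → [ø]

[dødefølø]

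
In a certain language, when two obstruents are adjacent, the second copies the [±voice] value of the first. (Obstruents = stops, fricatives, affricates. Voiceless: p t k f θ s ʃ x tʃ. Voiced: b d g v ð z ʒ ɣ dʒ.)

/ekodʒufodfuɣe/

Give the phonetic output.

[ekodʒufodvuɣe]

/f/ after /d/ (voiced) → [v]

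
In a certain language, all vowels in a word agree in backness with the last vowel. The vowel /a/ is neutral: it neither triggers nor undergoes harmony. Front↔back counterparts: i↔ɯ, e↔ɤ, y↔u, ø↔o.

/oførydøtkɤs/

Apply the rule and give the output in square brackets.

[oforudotkɤs]

/ø/ harmonizes with /ɤ/ ([+back]) → [o]
/y/ harmonizes with /ɤ/ ([+back]) → [u]
/ø/ harmonizes with /ɤ/ ([+back]) → [o]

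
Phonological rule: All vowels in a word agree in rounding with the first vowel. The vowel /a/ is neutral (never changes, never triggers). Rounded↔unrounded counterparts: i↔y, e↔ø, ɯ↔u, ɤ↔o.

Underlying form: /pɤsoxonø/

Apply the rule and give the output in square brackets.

[pɤsɤxɤne]

/o/ harmonizes with /ɤ/ ([-round]) → [ɤ]
/o/ harmonizes with /ɤ/ ([-round]) → [ɤ]
/ø/ harmonizes with /ɤ/ ([-round]) → [e]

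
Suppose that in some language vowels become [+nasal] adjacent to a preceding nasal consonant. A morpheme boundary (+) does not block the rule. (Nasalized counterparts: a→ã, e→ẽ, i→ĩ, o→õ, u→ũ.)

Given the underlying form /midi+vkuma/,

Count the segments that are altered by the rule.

/i/ after nasal /m/ → [ĩ]
/a/ after nasal /m/ → [ã]
2 segments change.

2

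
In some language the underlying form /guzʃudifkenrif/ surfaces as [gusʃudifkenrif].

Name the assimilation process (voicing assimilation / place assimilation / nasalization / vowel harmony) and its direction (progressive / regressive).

/z/→[s].
Each target copies a feature from the following segment, so the direction is regressive.

voicing assimilation, regressive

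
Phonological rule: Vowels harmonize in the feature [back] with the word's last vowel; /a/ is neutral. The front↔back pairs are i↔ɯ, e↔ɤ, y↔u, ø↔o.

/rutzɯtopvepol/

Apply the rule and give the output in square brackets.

[rutzɯtopvɤpol]

/e/ harmonizes with /o/ ([+back]) → [ɤ]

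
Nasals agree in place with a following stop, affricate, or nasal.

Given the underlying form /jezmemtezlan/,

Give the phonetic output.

/m/ before /t/ (alveolar) → [n]

[jezmentezlan]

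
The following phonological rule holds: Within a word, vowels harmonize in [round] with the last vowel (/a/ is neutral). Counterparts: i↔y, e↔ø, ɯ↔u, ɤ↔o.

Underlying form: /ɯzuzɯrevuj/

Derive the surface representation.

/ɯ/ harmonizes with /u/ ([+round]) → [u]
/ɯ/ harmonizes with /u/ ([+round]) → [u]
/e/ harmonizes with /u/ ([+round]) → [ø]

[uzuzurøvuj]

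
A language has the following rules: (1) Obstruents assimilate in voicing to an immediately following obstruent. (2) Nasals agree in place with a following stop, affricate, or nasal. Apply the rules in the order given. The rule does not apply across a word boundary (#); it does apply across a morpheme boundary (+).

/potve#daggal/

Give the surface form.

Rule 1: /t/ before /v/ (voiced) → [d]
After rule 1: podve#daggal
Rule 2: no segment meets the rule's conditions; no change.

[podve#daggal]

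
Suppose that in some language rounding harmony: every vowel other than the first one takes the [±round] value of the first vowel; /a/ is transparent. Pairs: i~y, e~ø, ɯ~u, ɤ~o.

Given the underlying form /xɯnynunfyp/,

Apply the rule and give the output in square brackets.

[xɯninɯnfip]

/y/ harmonizes with /ɯ/ ([-round]) → [i]
/u/ harmonizes with /ɯ/ ([-round]) → [ɯ]
/y/ harmonizes with /ɯ/ ([-round]) → [i]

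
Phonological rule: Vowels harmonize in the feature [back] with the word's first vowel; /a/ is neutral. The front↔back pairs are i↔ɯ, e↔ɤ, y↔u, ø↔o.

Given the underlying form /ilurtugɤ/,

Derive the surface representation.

[ilyrtyge]

/u/ harmonizes with /i/ ([-back]) → [y]
/u/ harmonizes with /i/ ([-back]) → [y]
/ɤ/ harmonizes with /i/ ([-back]) → [e]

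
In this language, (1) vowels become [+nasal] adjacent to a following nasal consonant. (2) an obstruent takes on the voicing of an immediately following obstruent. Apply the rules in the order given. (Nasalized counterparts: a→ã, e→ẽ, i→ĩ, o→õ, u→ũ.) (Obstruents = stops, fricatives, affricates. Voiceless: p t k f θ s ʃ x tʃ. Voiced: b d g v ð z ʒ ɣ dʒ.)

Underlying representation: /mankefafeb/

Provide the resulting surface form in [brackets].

Rule 1: /a/ before nasal /n/ → [ã]
After rule 1: mãnkefafeb
Rule 2: no segment meets the rule's conditions; no change.

[mãnkefafeb]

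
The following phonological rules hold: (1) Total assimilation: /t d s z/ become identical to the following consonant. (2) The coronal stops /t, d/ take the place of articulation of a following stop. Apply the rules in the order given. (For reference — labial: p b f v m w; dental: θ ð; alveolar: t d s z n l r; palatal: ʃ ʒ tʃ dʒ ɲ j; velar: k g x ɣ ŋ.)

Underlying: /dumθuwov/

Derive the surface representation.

Rule 1: no segment meets the rule's conditions; no change.
After rule 1: dumθuwov
Rule 2: no segment meets the rule's conditions; no change.

[dumθuwov]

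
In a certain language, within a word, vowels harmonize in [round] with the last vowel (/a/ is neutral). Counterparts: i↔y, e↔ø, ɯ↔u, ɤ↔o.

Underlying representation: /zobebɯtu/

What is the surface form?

[zobøbutu]

/e/ harmonizes with /u/ ([+round]) → [ø]
/ɯ/ harmonizes with /u/ ([+round]) → [u]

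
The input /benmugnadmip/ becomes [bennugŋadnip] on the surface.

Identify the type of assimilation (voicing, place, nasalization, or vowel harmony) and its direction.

/m/→[n] /n/→[ŋ] /m/→[n].
Each target copies a feature from the preceding segment, so the direction is progressive.

place assimilation, progressive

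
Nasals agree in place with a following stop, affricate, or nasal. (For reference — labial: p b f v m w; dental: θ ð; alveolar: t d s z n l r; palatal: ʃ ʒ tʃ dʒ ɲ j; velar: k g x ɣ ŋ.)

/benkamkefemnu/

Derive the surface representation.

/n/ before /k/ (velar) → [ŋ]
/m/ before /k/ (velar) → [ŋ]
/m/ before /n/ (alveolar) → [n]

[beŋkaŋkefennu]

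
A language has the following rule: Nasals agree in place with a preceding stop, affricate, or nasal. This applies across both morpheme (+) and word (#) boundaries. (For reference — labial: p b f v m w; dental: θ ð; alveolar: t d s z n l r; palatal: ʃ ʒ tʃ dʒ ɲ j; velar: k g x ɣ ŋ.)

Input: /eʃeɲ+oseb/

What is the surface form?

no segment meets the rule's conditions; no change.

[eʃeɲ+oseb]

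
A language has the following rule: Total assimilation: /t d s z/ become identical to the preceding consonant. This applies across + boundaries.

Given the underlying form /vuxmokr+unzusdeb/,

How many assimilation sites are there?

2

/z/ after /n/ → [n] (total assimilation)
/d/ after /s/ → [s] (total assimilation)
2 segments change.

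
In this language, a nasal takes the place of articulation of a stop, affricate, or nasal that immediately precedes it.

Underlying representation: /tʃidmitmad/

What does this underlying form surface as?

/m/ after /d/ (alveolar) → [n]
/m/ after /t/ (alveolar) → [n]

[tʃidnitnad]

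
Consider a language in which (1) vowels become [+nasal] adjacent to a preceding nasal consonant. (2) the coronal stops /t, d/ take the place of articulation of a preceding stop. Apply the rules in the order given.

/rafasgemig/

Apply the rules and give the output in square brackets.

Rule 1: /i/ after nasal /m/ → [ĩ]
After rule 1: rafasgemĩg
Rule 2: no segment meets the rule's conditions; no change.

[rafasgemĩg]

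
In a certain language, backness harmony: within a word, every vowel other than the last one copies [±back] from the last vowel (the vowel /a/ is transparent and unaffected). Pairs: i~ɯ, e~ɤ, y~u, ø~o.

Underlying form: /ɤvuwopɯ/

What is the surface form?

no segment meets the rule's conditions; no change.

[ɤvuwopɯ]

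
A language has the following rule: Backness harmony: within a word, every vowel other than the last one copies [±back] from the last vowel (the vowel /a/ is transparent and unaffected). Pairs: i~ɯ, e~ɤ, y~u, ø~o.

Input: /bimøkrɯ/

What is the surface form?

/i/ harmonizes with /ɯ/ ([+back]) → [ɯ]
/ø/ harmonizes with /ɯ/ ([+back]) → [o]

[bɯmokrɯ]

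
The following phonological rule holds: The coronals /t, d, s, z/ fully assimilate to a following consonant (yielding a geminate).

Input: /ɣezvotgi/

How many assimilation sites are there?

/z/ before /v/ → [v] (total assimilation)
/t/ before /g/ → [g] (total assimilation)
2 segments change.

2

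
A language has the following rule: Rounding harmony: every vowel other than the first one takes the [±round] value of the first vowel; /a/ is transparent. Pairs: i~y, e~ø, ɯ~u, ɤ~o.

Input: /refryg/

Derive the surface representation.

/y/ harmonizes with /e/ ([-round]) → [i]

[refrig]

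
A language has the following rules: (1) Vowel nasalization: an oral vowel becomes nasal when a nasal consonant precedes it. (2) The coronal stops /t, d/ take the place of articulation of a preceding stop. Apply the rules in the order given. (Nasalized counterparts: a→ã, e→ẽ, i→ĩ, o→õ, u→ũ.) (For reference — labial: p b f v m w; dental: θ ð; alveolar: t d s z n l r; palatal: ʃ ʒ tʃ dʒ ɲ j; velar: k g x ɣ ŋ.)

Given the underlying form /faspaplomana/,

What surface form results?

[faspaplomãnã]

Rule 1: /a/ after nasal /m/ → [ã]
Rule 1: /a/ after nasal /n/ → [ã]
After rule 1: faspaplomãnã
Rule 2: no segment meets the rule's conditions; no change.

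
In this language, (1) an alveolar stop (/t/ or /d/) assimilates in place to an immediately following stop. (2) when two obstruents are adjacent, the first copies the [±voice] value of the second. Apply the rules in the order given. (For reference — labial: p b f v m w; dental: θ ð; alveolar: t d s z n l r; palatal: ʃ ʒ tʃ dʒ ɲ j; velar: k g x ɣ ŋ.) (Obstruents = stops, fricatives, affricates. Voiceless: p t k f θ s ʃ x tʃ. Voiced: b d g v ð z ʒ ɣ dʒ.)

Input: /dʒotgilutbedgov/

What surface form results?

Rule 1: /t/ before /g/ (velar) → [k]
Rule 1: /t/ before /b/ (labial) → [p]
Rule 1: /d/ before /g/ (velar) → [g]
After rule 1: dʒokgilupbeggov
Rule 2: /k/ before /g/ (voiced) → [g]
Rule 2: /p/ before /b/ (voiced) → [b]

[dʒoggilubbeggov]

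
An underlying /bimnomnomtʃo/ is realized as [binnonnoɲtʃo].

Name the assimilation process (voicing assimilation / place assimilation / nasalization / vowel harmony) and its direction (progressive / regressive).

/m/→[n] /m/→[n] /m/→[ɲ].
Each target copies a feature from the following segment, so the direction is regressive.

place assimilation, regressive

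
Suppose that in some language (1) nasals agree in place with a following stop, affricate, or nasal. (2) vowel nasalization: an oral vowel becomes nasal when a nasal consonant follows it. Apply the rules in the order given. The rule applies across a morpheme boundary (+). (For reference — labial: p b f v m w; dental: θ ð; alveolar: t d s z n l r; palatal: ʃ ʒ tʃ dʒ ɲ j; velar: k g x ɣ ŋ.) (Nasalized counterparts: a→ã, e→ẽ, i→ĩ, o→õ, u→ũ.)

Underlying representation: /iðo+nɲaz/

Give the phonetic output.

Rule 1: /n/ before /ɲ/ (palatal) → [ɲ]
After rule 1: iðo+ɲɲaz
Rule 2: /o/ before nasal /ɲ/ → [õ]

[iðõ+ɲɲaz]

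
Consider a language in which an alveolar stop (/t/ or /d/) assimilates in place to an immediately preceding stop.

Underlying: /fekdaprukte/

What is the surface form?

/d/ after /k/ (velar) → [g]
/t/ after /k/ (velar) → [k]

[fekgaprukke]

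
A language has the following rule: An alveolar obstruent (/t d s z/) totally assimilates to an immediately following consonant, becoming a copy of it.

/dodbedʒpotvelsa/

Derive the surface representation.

/d/ before /b/ → [b] (total assimilation)
/t/ before /v/ → [v] (total assimilation)

[dobbedʒpovvelsa]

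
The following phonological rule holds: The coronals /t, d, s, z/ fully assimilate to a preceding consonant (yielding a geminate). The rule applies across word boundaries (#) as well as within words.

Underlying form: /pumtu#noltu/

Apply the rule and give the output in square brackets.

[pummu#nollu]

/t/ after /m/ → [m] (total assimilation)
/t/ after /l/ → [l] (total assimilation)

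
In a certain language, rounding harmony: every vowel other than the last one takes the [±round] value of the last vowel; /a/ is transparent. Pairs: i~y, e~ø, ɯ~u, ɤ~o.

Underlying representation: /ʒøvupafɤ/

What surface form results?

[ʒevɯpafɤ]

/ø/ harmonizes with /ɤ/ ([-round]) → [e]
/u/ harmonizes with /ɤ/ ([-round]) → [ɯ]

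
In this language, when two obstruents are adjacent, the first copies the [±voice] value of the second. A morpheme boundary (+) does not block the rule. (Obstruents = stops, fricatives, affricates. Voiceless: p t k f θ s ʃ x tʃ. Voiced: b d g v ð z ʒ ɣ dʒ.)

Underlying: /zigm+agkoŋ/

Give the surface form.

/g/ before /k/ (voiceless) → [k]

[zigm+akkoŋ]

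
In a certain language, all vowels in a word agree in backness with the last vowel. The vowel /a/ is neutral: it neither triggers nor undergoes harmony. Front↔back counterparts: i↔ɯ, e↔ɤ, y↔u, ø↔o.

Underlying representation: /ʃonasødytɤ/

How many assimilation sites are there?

/ø/ harmonizes with /ɤ/ ([+back]) → [o]
/y/ harmonizes with /ɤ/ ([+back]) → [u]
2 segments change.

2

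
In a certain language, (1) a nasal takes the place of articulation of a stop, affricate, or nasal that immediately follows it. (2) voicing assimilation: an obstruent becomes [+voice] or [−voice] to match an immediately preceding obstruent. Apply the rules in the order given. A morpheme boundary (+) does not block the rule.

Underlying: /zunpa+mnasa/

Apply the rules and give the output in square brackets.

[zumpa+nnasa]

Rule 1: /n/ before /p/ (labial) → [m]
Rule 1: /m/ before /n/ (alveolar) → [n]
After rule 1: zumpa+nnasa
Rule 2: no segment meets the rule's conditions; no change.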